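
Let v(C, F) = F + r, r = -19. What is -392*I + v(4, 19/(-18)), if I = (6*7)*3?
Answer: -889417/18 ≈ -49412.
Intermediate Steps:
I = 126 (I = 42*3 = 126)
v(C, F) = -19 + F (v(C, F) = F - 19 = -19 + F)
-392*I + v(4, 19/(-18)) = -392*126 + (-19 + 19/(-18)) = -49392 + (-19 + 19*(-1/18)) = -49392 + (-19 - 19/18) = -49392 - 361/18 = -889417/18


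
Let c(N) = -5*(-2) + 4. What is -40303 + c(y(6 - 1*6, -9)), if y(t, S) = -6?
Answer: -40289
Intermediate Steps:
c(N) = 14 (c(N) = 10 + 4 = 14)
-40303 + c(y(6 - 1*6, -9)) = -40303 + 14 = -40289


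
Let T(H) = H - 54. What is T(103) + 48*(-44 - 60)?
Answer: -4943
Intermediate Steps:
T(H) = -54 + H
T(103) + 48*(-44 - 60) = (-54 + 103) + 48*(-44 - 60) = 49 + 48*(-104) = 49 - 4992 = -4943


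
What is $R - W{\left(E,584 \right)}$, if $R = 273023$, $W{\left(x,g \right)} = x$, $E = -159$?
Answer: $273182$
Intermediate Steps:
$R - W{\left(E,584 \right)} = 273023 - -159 = 273023 + 159 = 273182$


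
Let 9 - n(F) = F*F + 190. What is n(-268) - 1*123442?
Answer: -195447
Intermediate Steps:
n(F) = -181 - F**2 (n(F) = 9 - (F*F + 190) = 9 - (F**2 + 190) = 9 - (190 + F**2) = 9 + (-190 - F**2) = -181 - F**2)
n(-268) - 1*123442 = (-181 - 1*(-268)**2) - 1*123442 = (-181 - 1*71824) - 123442 = (-181 - 71824) - 123442 = -72005 - 123442 = -195447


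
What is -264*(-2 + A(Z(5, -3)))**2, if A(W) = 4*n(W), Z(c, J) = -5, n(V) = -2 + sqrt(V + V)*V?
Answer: 1029600 - 105600*I*sqrt(10) ≈ 1.0296e+6 - 3.3394e+5*I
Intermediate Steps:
n(V) = -2 + sqrt(2)*V**(3/2) (n(V) = -2 + sqrt(2*V)*V = -2 + (sqrt(2)*sqrt(V))*V = -2 + sqrt(2)*V**(3/2))
A(W) = -8 + 4*sqrt(2)*W**(3/2) (A(W) = 4*(-2 + sqrt(2)*W**(3/2)) = -8 + 4*sqrt(2)*W**(3/2))
-264*(-2 + A(Z(5, -3)))**2 = -264*(-2 + (-8 + 4*sqrt(2)*(-5)**(3/2)))**2 = -264*(-2 + (-8 + 4*sqrt(2)*(-5*I*sqrt(5))))**2 = -264*(-2 + (-8 - 20*I*sqrt(10)))**2 = -264*(-10 - 20*I*sqrt(10))**2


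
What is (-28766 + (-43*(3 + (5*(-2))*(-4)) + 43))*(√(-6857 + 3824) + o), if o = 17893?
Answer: -547024796 - 91716*I*√337 ≈ -5.4702e+8 - 1.6837e+6*I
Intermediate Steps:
(-28766 + (-43*(3 + (5*(-2))*(-4)) + 43))*(√(-6857 + 3824) + o) = (-28766 + (-43*(3 + (5*(-2))*(-4)) + 43))*(√(-6857 + 3824) + 17893) = (-28766 + (-43*(3 - 10*(-4)) + 43))*(√(-3033) + 17893) = (-28766 + (-43*(3 + 40) + 43))*(3*I*√337 + 17893) = (-28766 + (-43*43 + 43))*(17893 + 3*I*√337) = (-28766 + (-1849 + 43))*(17893 + 3*I*√337) = (-28766 - 1806)*(17893 + 3*I*√337) = -30572*(17893 + 3*I*√337) = -547024796 - 91716*I*√337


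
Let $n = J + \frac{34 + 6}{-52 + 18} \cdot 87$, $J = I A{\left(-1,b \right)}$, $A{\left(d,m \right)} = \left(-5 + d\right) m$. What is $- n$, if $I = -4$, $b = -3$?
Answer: $\frac{2964}{17} \approx 174.35$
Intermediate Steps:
$A{\left(d,m \right)} = m \left(-5 + d\right)$
$J = -72$ ($J = - 4 \left(- 3 \left(-5 - 1\right)\right) = - 4 \left(\left(-3\right) \left(-6\right)\right) = \left(-4\right) 18 = -72$)
$n = - \frac{2964}{17}$ ($n = -72 + \frac{34 + 6}{-52 + 18} \cdot 87 = -72 + \frac{40}{-34} \cdot 87 = -72 + 40 \left(- \frac{1}{34}\right) 87 = -72 - \frac{1740}{17} = - \frac{2964}{17} \approx -174.35$)
$- n = \left(-1\right) \left(- \frac{2964}{17}\right) = \frac{2964}{17}$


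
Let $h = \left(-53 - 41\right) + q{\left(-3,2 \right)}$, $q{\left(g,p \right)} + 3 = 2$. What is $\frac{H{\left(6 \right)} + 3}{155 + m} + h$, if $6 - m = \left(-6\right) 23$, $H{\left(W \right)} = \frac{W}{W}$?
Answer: $- \frac{28401}{299} \approx -94.987$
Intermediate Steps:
$H{\left(W \right)} = 1$
$q{\left(g,p \right)} = -1$ ($q{\left(g,p \right)} = -3 + 2 = -1$)
$m = 144$ ($m = 6 - \left(-6\right) 23 = 6 - -138 = 6 + 138 = 144$)
$h = -95$ ($h = \left(-53 - 41\right) - 1 = -94 - 1 = -95$)
$\frac{H{\left(6 \right)} + 3}{155 + m} + h = \frac{1 + 3}{155 + 144} - 95 = \frac{4}{299} - 95 = - \frac{28401}{299}$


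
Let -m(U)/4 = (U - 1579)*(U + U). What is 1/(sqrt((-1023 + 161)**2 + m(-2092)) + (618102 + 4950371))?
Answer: 5568473/31007952246541 - 6*I*sqrt(1685967)/31007952246541 ≈ 1.7958e-7 - 2.5125e-10*I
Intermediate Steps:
m(U) = -8*U*(-1579 + U) (m(U) = -4*(U - 1579)*(U + U) = -4*(-1579 + U)*2*U = -8*U*(-1579 + U))
1/(sqrt((-1023 + 161)**2 + m(-2092)) + (618102 + 4950371)) = 1/(sqrt((-1023 + 161)**2 + 8*(-2092)*(1579 - 1*(-2092))) + (618102 + 4950371)) = 1/(sqrt((-862)**2 + 8*(-2092)*(1579 + 2092)) + 5568473) = 1/(sqrt(743044 + 8*(-2092)*3671) + 5568473) = 1/(sqrt(743044 - 61437856) + 5568473) = 1/(sqrt(-60694812) + 5568473) = 1/(6*I*sqrt(1685967) + 5568473) = 1/(5568473 + 6*I*sqrt(1685967))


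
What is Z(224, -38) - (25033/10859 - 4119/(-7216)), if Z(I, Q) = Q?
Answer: -3202991021/78358544 ≈ -40.876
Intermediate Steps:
Z(224, -38) - (25033/10859 - 4119/(-7216)) = -38 - (25033/10859 - 4119/(-7216)) = -38 - (25033*(1/10859) - 4119*(-1/7216)) = -38 - (25033/10859 + 4119/7216) = -38 - 1*225366349/78358544 = -38 - 225366349/78358544 = -3202991021/78358544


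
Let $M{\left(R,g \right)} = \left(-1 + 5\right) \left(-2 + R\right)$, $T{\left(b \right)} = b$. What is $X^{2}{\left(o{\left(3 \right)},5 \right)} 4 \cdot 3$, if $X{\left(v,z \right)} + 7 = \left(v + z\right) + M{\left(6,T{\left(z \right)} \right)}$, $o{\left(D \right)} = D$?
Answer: $3468$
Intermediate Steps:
$M{\left(R,g \right)} = -8 + 4 R$ ($M{\left(R,g \right)} = 4 \left(-2 + R\right) = -8 + 4 R$)
$X{\left(v,z \right)} = 9 + v + z$ ($X{\left(v,z \right)} = -7 + \left(\left(v + z\right) + \left(-8 + 4 \cdot 6\right)\right) = -7 + \left(\left(v + z\right) + \left(-8 + 24\right)\right) = -7 + \left(\left(v + z\right) + 16\right) = -7 + \left(16 + v + z\right) = 9 + v + z$)
$X^{2}{\left(o{\left(3 \right)},5 \right)} 4 \cdot 3 = \left(9 + 3 + 5\right)^{2} \cdot 4 \cdot 3 = 17^{2} \cdot 4 \cdot 3 = 289 \cdot 4 \cdot 3 = 1156 \cdot 3 = 3468$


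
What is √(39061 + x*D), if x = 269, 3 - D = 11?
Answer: 3*√4101 ≈ 192.12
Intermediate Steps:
D = -8 (D = 3 - 1*11 = 3 - 11 = -8)
√(39061 + x*D) = √(39061 + 269*(-8)) = √(39061 - 2152) = √36909 = 3*√4101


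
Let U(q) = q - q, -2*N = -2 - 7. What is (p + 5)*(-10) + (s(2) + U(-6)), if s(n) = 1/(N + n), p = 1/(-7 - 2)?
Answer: -5702/117 ≈ -48.735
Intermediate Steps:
N = 9/2 (N = -(-2 - 7)/2 = -½*(-9) = 9/2 ≈ 4.5000)
p = -⅑ (p = 1/(-9) = -⅑ ≈ -0.11111)
U(q) = 0
s(n) = 1/(9/2 + n)
(p + 5)*(-10) + (s(2) + U(-6)) = (-⅑ + 5)*(-10) + (2/(9 + 2*2) + 0) = (44/9)*(-10) + (2/(9 + 4) + 0) = -440/9 + (2/13 + 0) = -440/9 + 2/13 = -5702/117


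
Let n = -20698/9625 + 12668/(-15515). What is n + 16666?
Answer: 497664393956/29866375 ≈ 16663.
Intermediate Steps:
n = -88611794/29866375 (n = -20698*1/9625 + 12668*(-1/15515) = -20698/9625 - 12668/15515 = -88611794/29866375 ≈ -2.9669)
n + 16666 = -88611794/29866375 + 16666 = 497664393956/29866375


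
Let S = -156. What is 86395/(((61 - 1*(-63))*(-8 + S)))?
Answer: -86395/20336 ≈ -4.2484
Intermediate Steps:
86395/(((61 - 1*(-63))*(-8 + S))) = 86395/(((61 - 1*(-63))*(-8 - 156))) = 86395/(((61 + 63)*(-164))) = 86395/((124*(-164))) = 86395/(-20336) = 86395*(-1/20336) = -86395/20336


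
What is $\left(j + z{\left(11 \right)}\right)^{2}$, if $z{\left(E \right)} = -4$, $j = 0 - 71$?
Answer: $5625$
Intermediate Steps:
$j = -71$
$\left(j + z{\left(11 \right)}\right)^{2} = \left(-71 - 4\right)^{2} = \left(-75\right)^{2} = 5625$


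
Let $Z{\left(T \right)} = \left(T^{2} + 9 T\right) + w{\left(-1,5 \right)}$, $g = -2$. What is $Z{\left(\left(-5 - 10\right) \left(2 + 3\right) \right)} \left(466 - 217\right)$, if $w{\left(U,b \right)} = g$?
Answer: $1232052$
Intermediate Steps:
$w{\left(U,b \right)} = -2$
$Z{\left(T \right)} = -2 + T^{2} + 9 T$ ($Z{\left(T \right)} = \left(T^{2} + 9 T\right) - 2 = -2 + T^{2} + 9 T$)
$Z{\left(\left(-5 - 10\right) \left(2 + 3\right) \right)} \left(466 - 217\right) = \left(-2 + \left(\left(-5 - 10\right) \left(2 + 3\right)\right)^{2} + 9 \left(-5 - 10\right) \left(2 + 3\right)\right) \left(466 - 217\right) = \left(-2 + \left(\left(-15\right) 5\right)^{2} + 9 \left(\left(-15\right) 5\right)\right) 249 = \left(-2 + \left(-75\right)^{2} + 9 \left(-75\right)\right) 249 = \left(-2 + 5625 - 675\right) 249 = 4948 \cdot 249 = 1232052$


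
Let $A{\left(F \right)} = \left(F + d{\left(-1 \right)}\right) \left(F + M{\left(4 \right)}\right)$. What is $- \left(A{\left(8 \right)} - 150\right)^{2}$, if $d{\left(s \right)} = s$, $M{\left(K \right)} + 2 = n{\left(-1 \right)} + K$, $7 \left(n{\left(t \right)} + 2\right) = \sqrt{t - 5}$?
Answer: $-8830 + 188 i \sqrt{6} \approx -8830.0 + 460.5 i$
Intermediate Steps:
$n{\left(t \right)} = -2 + \frac{\sqrt{-5 + t}}{7}$ ($n{\left(t \right)} = -2 + \frac{\sqrt{t - 5}}{7} = -2 + \frac{\sqrt{-5 + t}}{7}$)
$M{\left(K \right)} = -4 + K + \frac{i \sqrt{6}}{7}$ ($M{\left(K \right)} = -2 - \left(2 - K - \frac{\sqrt{-5 - 1}}{7}\right) = -2 - \left(2 - K - \frac{i \sqrt{6}}{7}\right) = -2 + \left(-2 + K + \frac{i \sqrt{6}}{7}\right) = -4 + K + \frac{i \sqrt{6}}{7}$)
$A{\left(F \right)} = \left(-1 + F\right) \left(F + \frac{i \sqrt{6}}{7}\right)$ ($A{\left(F \right)} = \left(F - 1\right) \left(F + \left(-4 + 4 + \frac{i \sqrt{6}}{7}\right)\right) = \left(-1 + F\right) \left(F + \frac{i \sqrt{6}}{7}\right)$)
$- \left(A{\left(8 \right)} - 150\right)^{2} = - \left(\left(8^{2} - 8 - \frac{i \sqrt{6}}{7} + \frac{1}{7} i 8 \sqrt{6}\right) - 150\right)^{2} = - \left(\left(64 - 8 - \frac{i \sqrt{6}}{7} + \frac{8 i \sqrt{6}}{7}\right) - 150\right)^{2} = - \left(\left(56 + i \sqrt{6}\right) - 150\right)^{2} = - \left(-94 + i \sqrt{6}\right)^{2}$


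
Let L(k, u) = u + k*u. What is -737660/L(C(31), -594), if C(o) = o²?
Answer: 16765/12987 ≈ 1.2909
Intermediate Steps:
-737660/L(C(31), -594) = -737660*(-1/(594*(1 + 31²))) = -737660*(-1/(594*(1 + 961))) = -737660/((-594*962)) = -737660/(-571428) = -737660*(-1/571428) = 16765/12987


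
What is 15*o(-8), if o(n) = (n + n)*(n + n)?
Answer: 3840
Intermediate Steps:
o(n) = 4*n² (o(n) = (2*n)*(2*n) = 4*n²)
15*o(-8) = 15*(4*(-8)²) = 15*(4*64) = 15*256 = 3840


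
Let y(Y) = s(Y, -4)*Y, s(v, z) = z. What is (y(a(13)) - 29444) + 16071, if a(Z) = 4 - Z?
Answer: -13337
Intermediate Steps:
y(Y) = -4*Y
(y(a(13)) - 29444) + 16071 = (-4*(4 - 1*13) - 29444) + 16071 = (-4*(4 - 13) - 29444) + 16071 = (-4*(-9) - 29444) + 16071 = (36 - 29444) + 16071 = -29408 + 16071 = -13337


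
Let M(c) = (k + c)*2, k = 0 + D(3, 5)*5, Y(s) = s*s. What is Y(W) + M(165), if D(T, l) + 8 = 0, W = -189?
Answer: 35971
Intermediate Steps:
D(T, l) = -8 (D(T, l) = -8 + 0 = -8)
Y(s) = s**2
k = -40 (k = 0 - 8*5 = 0 - 40 = -40)
M(c) = -80 + 2*c (M(c) = (-40 + c)*2 = -80 + 2*c)
Y(W) + M(165) = (-189)**2 + (-80 + 2*165) = 35721 + (-80 + 330) = 35721 + 250 = 35971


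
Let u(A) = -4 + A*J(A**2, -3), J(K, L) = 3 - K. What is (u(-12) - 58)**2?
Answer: 2656900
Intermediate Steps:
u(A) = -4 + A*(3 - A**2)
(u(-12) - 58)**2 = ((-4 - 1*(-12)**3 + 3*(-12)) - 58)**2 = ((-4 - 1*(-1728) - 36) - 58)**2 = ((-4 + 1728 - 36) - 58)**2 = (1688 - 58)**2 = 1630**2 = 2656900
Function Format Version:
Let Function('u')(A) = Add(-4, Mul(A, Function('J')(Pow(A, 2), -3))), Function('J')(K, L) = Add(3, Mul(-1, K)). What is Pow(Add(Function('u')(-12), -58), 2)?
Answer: 2656900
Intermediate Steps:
Function('u')(A) = Add(-4, Mul(A, Add(3, Mul(-1, Pow(A, 2)))))
Pow(Add(Function('u')(-12), -58), 2) = Pow(Add(Add(-4, Mul(-1, Pow(-12, 3)), Mul(3, -12)), -58), 2) = Pow(Add(Add(-4, Mul(-1, -1728), -36), -58), 2) = Pow(Add(Add(-4, 1728, -36), -58), 2) = Pow(Add(1688, -58), 2) = Pow(1630, 2) = 2656900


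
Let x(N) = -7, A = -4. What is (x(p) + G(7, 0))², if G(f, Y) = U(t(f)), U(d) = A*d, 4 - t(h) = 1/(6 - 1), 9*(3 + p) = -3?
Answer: 12321/25 ≈ 492.84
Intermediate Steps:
p = -10/3 (p = -3 + (⅑)*(-3) = -3 - ⅓ = -10/3 ≈ -3.3333)
t(h) = 19/5 (t(h) = 4 - 1/(6 - 1) = 4 - 1/5 = 4 - 1*⅕ = 4 - ⅕ = 19/5)
U(d) = -4*d
G(f, Y) = -76/5 (G(f, Y) = -4*19/5 = -76/5)
(x(p) + G(7, 0))² = (-7 - 76/5)² = (-111/5)² = 12321/25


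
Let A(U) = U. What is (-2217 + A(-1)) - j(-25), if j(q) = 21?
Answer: -2239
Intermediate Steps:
(-2217 + A(-1)) - j(-25) = (-2217 - 1) - 1*21 = -2218 - 21 = -2239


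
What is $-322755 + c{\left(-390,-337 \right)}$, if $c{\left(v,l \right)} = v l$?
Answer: $-191325$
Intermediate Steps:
$c{\left(v,l \right)} = l v$
$-322755 + c{\left(-390,-337 \right)} = -322755 - -131430 = -322755 + 131430 = -191325$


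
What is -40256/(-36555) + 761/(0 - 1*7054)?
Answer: 256147469/257858970 ≈ 0.99336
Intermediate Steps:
-40256/(-36555) + 761/(0 - 1*7054) = -40256*(-1/36555) + 761/(0 - 7054) = 40256/36555 + 761/(-7054) = 40256/36555 + 761*(-1/7054) = 40256/36555 - 761/7054 = 256147469/257858970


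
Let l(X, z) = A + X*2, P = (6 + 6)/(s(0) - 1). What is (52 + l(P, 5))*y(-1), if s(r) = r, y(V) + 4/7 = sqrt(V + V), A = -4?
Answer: -96/7 + 24*I*sqrt(2) ≈ -13.714 + 33.941*I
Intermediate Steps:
y(V) = -4/7 + sqrt(2)*sqrt(V) (y(V) = -4/7 + sqrt(V + V) = -4/7 + sqrt(2*V) = -4/7 + sqrt(2)*sqrt(V))
P = -12 (P = (6 + 6)/(0 - 1) = 12/(-1) = 12*(-1) = -12)
l(X, z) = -4 + 2*X (l(X, z) = -4 + X*2 = -4 + 2*X)
(52 + l(P, 5))*y(-1) = (52 + (-4 + 2*(-12)))*(-4/7 + sqrt(2)*sqrt(-1)) = (52 + (-4 - 24))*(-4/7 + sqrt(2)*I) = (52 - 28)*(-4/7 + I*sqrt(2)) = 24*(-4/7 + I*sqrt(2)) = -96/7 + 24*I*sqrt(2)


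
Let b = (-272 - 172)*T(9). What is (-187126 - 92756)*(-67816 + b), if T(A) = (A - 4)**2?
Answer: 22087167912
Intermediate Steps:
T(A) = (-4 + A)**2
b = -11100 (b = (-272 - 172)*(-4 + 9)**2 = -444*5**2 = -444*25 = -11100)
(-187126 - 92756)*(-67816 + b) = (-187126 - 92756)*(-67816 - 11100) = -279882*(-78916) = 22087167912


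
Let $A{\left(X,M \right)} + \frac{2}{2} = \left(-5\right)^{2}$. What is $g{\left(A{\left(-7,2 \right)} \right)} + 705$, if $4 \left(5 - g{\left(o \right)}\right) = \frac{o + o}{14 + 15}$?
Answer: $\frac{20578}{29} \approx 709.59$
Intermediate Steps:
$A{\left(X,M \right)} = 24$ ($A{\left(X,M \right)} = -1 + \left(-5\right)^{2} = -1 + 25 = 24$)
$g{\left(o \right)} = 5 - \frac{o}{58}$ ($g{\left(o \right)} = 5 - \frac{\left(o + o\right) \frac{1}{14 + 15}}{4} = 5 - \frac{2 o \frac{1}{29}}{4} = 5 - \frac{\frac{2}{29} o}{4} = 5 - \frac{o}{58}$)
$g{\left(A{\left(-7,2 \right)} \right)} + 705 = \left(5 - \frac{12}{29}\right) + 705 = \frac{133}{29} + 705 = \frac{20578}{29}$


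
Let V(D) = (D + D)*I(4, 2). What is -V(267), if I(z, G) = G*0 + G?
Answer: -1068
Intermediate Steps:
I(z, G) = G (I(z, G) = 0 + G = G)
V(D) = 4*D (V(D) = (D + D)*2 = (2*D)*2 = 4*D)
-V(267) = -4*267 = -1*1068 = -1068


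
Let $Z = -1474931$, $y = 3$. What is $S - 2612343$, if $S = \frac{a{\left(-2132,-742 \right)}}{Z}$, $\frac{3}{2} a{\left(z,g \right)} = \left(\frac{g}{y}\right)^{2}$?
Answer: $- \frac{104031694281119}{39823137} \approx -2.6123 \cdot 10^{6}$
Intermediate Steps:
$a{\left(z,g \right)} = \frac{2 g^{2}}{27}$ ($a{\left(z,g \right)} = \frac{2 \left(\frac{g}{3}\right)^{2}}{3} = \frac{2 \frac{g^{2}}{9}}{3} = \frac{2 g^{2}}{27}$)
$S = - \frac{1101128}{39823137}$ ($S = \frac{\frac{2}{27} \left(-742\right)^{2}}{-1474931} = \frac{2}{27} \cdot 550564 \left(- \frac{1}{1474931}\right) = \frac{1101128}{27} \left(- \frac{1}{1474931}\right) = - \frac{1101128}{39823137} \approx -0.02765$)
$S - 2612343 = - \frac{1101128}{39823137} - 2612343 = - \frac{104031694281119}{39823137}$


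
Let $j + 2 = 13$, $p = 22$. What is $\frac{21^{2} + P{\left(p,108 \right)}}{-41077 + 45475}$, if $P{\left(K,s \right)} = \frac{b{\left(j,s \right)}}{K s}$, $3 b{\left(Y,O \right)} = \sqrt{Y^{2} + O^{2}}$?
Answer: $\frac{147}{1466} + \frac{\sqrt{11785}}{31348944} \approx 0.10028$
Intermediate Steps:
$j = 11$ ($j = -2 + 13 = 11$)
$b{\left(Y,O \right)} = \frac{\sqrt{O^{2} + Y^{2}}}{3}$ ($b{\left(Y,O \right)} = \frac{\sqrt{Y^{2} + O^{2}}}{3} = \frac{\sqrt{O^{2} + Y^{2}}}{3}$)
$P{\left(K,s \right)} = \frac{\sqrt{121 + s^{2}}}{3 K s}$ ($P{\left(K,s \right)} = \frac{\frac{1}{3} \sqrt{s^{2} + 11^{2}}}{K s} = \frac{\sqrt{s^{2} + 121}}{3} \frac{1}{K s} = \frac{\sqrt{121 + s^{2}}}{3} \frac{1}{K s} = \frac{\sqrt{121 + s^{2}}}{3 K s}$)
$\frac{21^{2} + P{\left(p,108 \right)}}{-41077 + 45475} = \frac{21^{2} + \frac{\sqrt{121 + 108^{2}}}{3 \cdot 22 \cdot 108}}{-41077 + 45475} = \frac{441 + \frac{1}{3} \cdot \frac{1}{22} \cdot \frac{1}{108} \sqrt{121 + 11664}}{4398} = \left(441 + \frac{1}{3} \cdot \frac{1}{22} \cdot \frac{1}{108} \sqrt{11785}\right) \frac{1}{4398} = \left(441 + \frac{\sqrt{11785}}{7128}\right) \frac{1}{4398} = \frac{147}{1466} + \frac{\sqrt{11785}}{31348944}$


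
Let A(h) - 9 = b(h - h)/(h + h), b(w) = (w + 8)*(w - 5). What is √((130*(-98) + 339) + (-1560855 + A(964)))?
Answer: 22*I*√188792893/241 ≈ 1254.3*I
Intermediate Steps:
b(w) = (-5 + w)*(8 + w) (b(w) = (8 + w)*(-5 + w) = (-5 + w)*(8 + w))
A(h) = 9 - 20/h (A(h) = 9 + (-40 + (h - h)² + 3*(h - h))/(h + h) = 9 + (-40 + 0² + 3*0)/((2*h)) = 9 + (1/(2*h))*(-40 + 0 + 0) = 9 + (1/(2*h))*(-40) = 9 - 20/h)
√((130*(-98) + 339) + (-1560855 + A(964))) = √((130*(-98) + 339) + (-1560855 + (9 - 20/964))) = √((-12740 + 339) + (-1560855 + (9 - 20*1/964))) = √(-12401 + (-1560855 + (9 - 5/241))) = √(-12401 + (-1560855 + 2164/241)) = √(-12401 - 376163891/241) = √(-379152532/241) = 22*I*√188792893/241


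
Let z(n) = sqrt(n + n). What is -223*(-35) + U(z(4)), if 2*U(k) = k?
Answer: 7805 + sqrt(2) ≈ 7806.4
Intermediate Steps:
z(n) = sqrt(2)*sqrt(n) (z(n) = sqrt(2*n) = sqrt(2)*sqrt(n))
U(k) = k/2
-223*(-35) + U(z(4)) = -223*(-35) + (sqrt(2)*sqrt(4))/2 = 7805 + (sqrt(2)*2)/2 = 7805 + (2*sqrt(2))/2 = 7805 + sqrt(2)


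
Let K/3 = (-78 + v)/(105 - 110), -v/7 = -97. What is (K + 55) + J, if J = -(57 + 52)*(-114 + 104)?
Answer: 3922/5 ≈ 784.40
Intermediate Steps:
v = 679 (v = -7*(-97) = 679)
J = 1090 (J = -109*(-10) = -1*(-1090) = 1090)
K = -1803/5 (K = 3*((-78 + 679)/(105 - 110)) = 3*(601/(-5)) = 3*(601*(-1/5)) = 3*(-601/5) = -1803/5 ≈ -360.60)
(K + 55) + J = (-1803/5 + 55) + 1090 = -1528/5 + 1090 = 3922/5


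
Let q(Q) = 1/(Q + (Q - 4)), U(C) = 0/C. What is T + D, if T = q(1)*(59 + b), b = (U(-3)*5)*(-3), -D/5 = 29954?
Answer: -299599/2 ≈ -1.4980e+5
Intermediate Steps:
D = -149770 (D = -5*29954 = -149770)
U(C) = 0
b = 0 (b = (0*5)*(-3) = 0*(-3) = 0)
q(Q) = 1/(-4 + 2*Q) (q(Q) = 1/(Q + (-4 + Q)) = 1/(-4 + 2*Q))
T = -59/2 (T = (1/(2*(-2 + 1)))*(59 + 0) = ((½)/(-1))*59 = ((½)*(-1))*59 = -½*59 = -59/2 ≈ -29.500)
T + D = -59/2 - 149770 = -299599/2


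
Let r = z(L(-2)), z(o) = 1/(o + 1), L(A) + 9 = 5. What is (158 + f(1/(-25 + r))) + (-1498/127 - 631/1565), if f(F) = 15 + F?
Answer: 2428371943/15105380 ≈ 160.76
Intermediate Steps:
L(A) = -4 (L(A) = -9 + 5 = -4)
z(o) = 1/(1 + o)
r = -1/3 (r = 1/(1 - 4) = 1/(-3) = -1/3 ≈ -0.33333)
(158 + f(1/(-25 + r))) + (-1498/127 - 631/1565) = (158 + (15 + 1/(-25 - 1/3))) + (-1498/127 - 631/1565) = (158 + (15 + 1/(-76/3))) + (-1498*1/127 - 631*1/1565) = (158 + (15 - 3/76)) + (-1498/127 - 631/1565) = (158 + 1137/76) - 2424507/198755 = 13145/76 - 2424507/198755 = 2428371943/15105380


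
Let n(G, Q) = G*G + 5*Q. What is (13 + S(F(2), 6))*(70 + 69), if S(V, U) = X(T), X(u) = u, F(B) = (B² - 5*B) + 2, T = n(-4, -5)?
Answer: 556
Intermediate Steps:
n(G, Q) = G² + 5*Q
T = -9 (T = (-4)² + 5*(-5) = 16 - 25 = -9)
F(B) = 2 + B² - 5*B
S(V, U) = -9
(13 + S(F(2), 6))*(70 + 69) = (13 - 9)*(70 + 69) = 4*139 = 556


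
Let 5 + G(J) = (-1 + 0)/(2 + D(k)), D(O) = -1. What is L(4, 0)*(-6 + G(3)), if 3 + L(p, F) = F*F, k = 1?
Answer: 36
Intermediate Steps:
L(p, F) = -3 + F**2 (L(p, F) = -3 + F*F = -3 + F**2)
G(J) = -6 (G(J) = -5 + (-1 + 0)/(2 - 1) = -5 - 1/1 = -5 - 1*1 = -5 - 1 = -6)
L(4, 0)*(-6 + G(3)) = (-3 + 0**2)*(-6 - 6) = (-3 + 0)*(-12) = -3*(-12) = 36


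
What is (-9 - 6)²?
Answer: 225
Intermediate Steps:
(-9 - 6)² = (-15)² = 225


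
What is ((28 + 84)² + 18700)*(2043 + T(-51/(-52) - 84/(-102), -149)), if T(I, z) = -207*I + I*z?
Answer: 9671517712/221 ≈ 4.3762e+7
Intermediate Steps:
((28 + 84)² + 18700)*(2043 + T(-51/(-52) - 84/(-102), -149)) = ((28 + 84)² + 18700)*(2043 + (-51/(-52) - 84/(-102))*(-207 - 149)) = (112² + 18700)*(2043 + (-51*(-1/52) - 84*(-1/102))*(-356)) = (12544 + 18700)*(2043 + (51/52 + 14/17)*(-356)) = 31244*(2043 + (1595/884)*(-356)) = 31244*(2043 - 141955/221) = 31244*(309548/221) = 9671517712/221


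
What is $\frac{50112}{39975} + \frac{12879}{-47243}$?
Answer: $\frac{617534397}{629512975} \approx 0.98097$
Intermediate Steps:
$\frac{50112}{39975} + \frac{12879}{-47243} = 50112 \cdot \frac{1}{39975} + 12879 \left(- \frac{1}{47243}\right) = \frac{16704}{13325} - \frac{12879}{47243} = \frac{617534397}{629512975}$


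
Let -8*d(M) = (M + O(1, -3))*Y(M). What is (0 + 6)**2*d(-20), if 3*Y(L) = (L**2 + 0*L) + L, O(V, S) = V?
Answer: 10830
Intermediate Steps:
Y(L) = L/3 + L**2/3 (Y(L) = ((L**2 + 0*L) + L)/3 = ((L**2 + 0) + L)/3 = (L**2 + L)/3 = (L + L**2)/3 = L/3 + L**2/3)
d(M) = -M*(1 + M)**2/24 (d(M) = -(M + 1)*M*(1 + M)/3/8 = -(1 + M)*M*(1 + M)/3/8 = -M*(1 + M)**2/24)
(0 + 6)**2*d(-20) = (0 + 6)**2*(-1/24*(-20)*(1 - 20)**2) = 6**2*(-1/24*(-20)*(-19)**2) = 36*(-1/24*(-20)*361) = 36*(1805/6) = 10830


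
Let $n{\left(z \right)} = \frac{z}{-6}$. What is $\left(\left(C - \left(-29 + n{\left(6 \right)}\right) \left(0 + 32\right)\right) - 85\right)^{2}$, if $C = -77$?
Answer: $636804$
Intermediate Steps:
$n{\left(z \right)} = - \frac{z}{6}$ ($n{\left(z \right)} = z \left(- \frac{1}{6}\right) = - \frac{z}{6}$)
$\left(\left(C - \left(-29 + n{\left(6 \right)}\right) \left(0 + 32\right)\right) - 85\right)^{2} = \left(\left(-77 - \left(-29 - 1\right) \left(0 + 32\right)\right) - 85\right)^{2} = \left(\left(-77 - \left(-29 - 1\right) 32\right) - 85\right)^{2} = \left(\left(-77 - \left(-30\right) 32\right) - 85\right)^{2} = \left(\left(-77 - -960\right) - 85\right)^{2} = \left(\left(-77 + 960\right) - 85\right)^{2} = \left(883 - 85\right)^{2} = 798^{2} = 636804$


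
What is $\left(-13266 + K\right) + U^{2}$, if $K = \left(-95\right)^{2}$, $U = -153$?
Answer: $19168$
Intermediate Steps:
$K = 9025$
$\left(-13266 + K\right) + U^{2} = \left(-13266 + 9025\right) + \left(-153\right)^{2} = -4241 + 23409 = 19168$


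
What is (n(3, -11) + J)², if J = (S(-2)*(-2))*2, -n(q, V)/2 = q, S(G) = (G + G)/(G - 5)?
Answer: 3364/49 ≈ 68.653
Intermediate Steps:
S(G) = 2*G/(-5 + G) (S(G) = (2*G)/(-5 + G) = 2*G/(-5 + G))
n(q, V) = -2*q
J = -16/7 (J = ((2*(-2)/(-5 - 2))*(-2))*2 = ((2*(-2)/(-7))*(-2))*2 = ((2*(-2)*(-⅐))*(-2))*2 = ((4/7)*(-2))*2 = -8/7*2 = -16/7 ≈ -2.2857)
(n(3, -11) + J)² = (-2*3 - 16/7)² = (-6 - 16/7)² = (-58/7)² = 3364/49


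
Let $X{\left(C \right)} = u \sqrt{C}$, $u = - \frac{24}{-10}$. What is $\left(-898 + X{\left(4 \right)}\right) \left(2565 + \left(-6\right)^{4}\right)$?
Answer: $- \frac{17243226}{5} \approx -3.4486 \cdot 10^{6}$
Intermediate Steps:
$u = \frac{12}{5}$ ($u = \left(-24\right) \left(- \frac{1}{10}\right) = \frac{12}{5} \approx 2.4$)
$X{\left(C \right)} = \frac{12 \sqrt{C}}{5}$
$\left(-898 + X{\left(4 \right)}\right) \left(2565 + \left(-6\right)^{4}\right) = \left(-898 + \frac{12 \sqrt{4}}{5}\right) \left(2565 + \left(-6\right)^{4}\right) = \left(-898 + \frac{12}{5} \cdot 2\right) \left(2565 + 1296\right) = \left(-898 + \frac{24}{5}\right) 3861 = \left(- \frac{4466}{5}\right) 3861 = - \frac{17243226}{5}$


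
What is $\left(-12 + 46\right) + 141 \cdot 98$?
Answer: $13852$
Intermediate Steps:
$\left(-12 + 46\right) + 141 \cdot 98 = 34 + 13818 = 13852$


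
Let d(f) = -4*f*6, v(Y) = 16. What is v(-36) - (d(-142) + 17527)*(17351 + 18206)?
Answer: -744385779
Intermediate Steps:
d(f) = -24*f
v(-36) - (d(-142) + 17527)*(17351 + 18206) = 16 - (-24*(-142) + 17527)*(17351 + 18206) = 16 - (3408 + 17527)*35557 = 16 - 20935*35557 = 16 - 1*744385795 = 16 - 744385795 = -744385779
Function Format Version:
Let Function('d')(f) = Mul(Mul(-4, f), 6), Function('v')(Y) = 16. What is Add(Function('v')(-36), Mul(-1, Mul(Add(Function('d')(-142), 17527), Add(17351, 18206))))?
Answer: -744385779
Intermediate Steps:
Function('d')(f) = Mul(-24, f)
Add(Function('v')(-36), Mul(-1, Mul(Add(Function('d')(-142), 17527), Add(17351, 18206)))) = Add(16, Mul(-1, Mul(Add(Mul(-24, -142), 17527), Add(17351, 18206)))) = Add(16, Mul(-1, Mul(Add(3408, 17527), 35557))) = Add(16, Mul(-1, Mul(20935, 35557))) = Add(16, Mul(-1, 744385795)) = Add(16, -744385795) = -744385779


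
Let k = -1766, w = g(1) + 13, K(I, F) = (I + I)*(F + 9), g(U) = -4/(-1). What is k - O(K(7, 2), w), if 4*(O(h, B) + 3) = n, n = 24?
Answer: -1769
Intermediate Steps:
g(U) = 4 (g(U) = -4*(-1) = 4)
K(I, F) = 2*I*(9 + F) (K(I, F) = (2*I)*(9 + F) = 2*I*(9 + F))
w = 17 (w = 4 + 13 = 17)
O(h, B) = 3 (O(h, B) = -3 + (¼)*24 = -3 + 6 = 3)
k - O(K(7, 2), w) = -1766 - 1*3 = -1766 - 3 = -1769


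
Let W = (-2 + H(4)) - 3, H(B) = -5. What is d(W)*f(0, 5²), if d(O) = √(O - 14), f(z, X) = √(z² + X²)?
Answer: 50*I*√6 ≈ 122.47*I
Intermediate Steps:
W = -10 (W = (-2 - 5) - 3 = -7 - 3 = -10)
f(z, X) = √(X² + z²)
d(O) = √(-14 + O)
d(W)*f(0, 5²) = √(-14 - 10)*√((5²)² + 0²) = √(-24)*√(25² + 0) = (2*I*√6)*√(625 + 0) = (2*I*√6)*√625 = (2*I*√6)*25 = 50*I*√6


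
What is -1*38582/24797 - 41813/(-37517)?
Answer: -410643933/930309049 ≈ -0.44141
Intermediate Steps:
-1*38582/24797 - 41813/(-37517) = -38582*1/24797 - 41813*(-1/37517) = -38582/24797 + 41813/37517 = -410643933/930309049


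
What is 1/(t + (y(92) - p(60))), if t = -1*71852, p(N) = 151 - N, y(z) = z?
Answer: -1/71851 ≈ -1.3918e-5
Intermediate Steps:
t = -71852
1/(t + (y(92) - p(60))) = 1/(-71852 + (92 - (151 - 1*60))) = 1/(-71852 + (92 - (151 - 60))) = 1/(-71852 + (92 - 1*91)) = 1/(-71852 + (92 - 91)) = 1/(-71852 + 1) = 1/(-71851) = -1/71851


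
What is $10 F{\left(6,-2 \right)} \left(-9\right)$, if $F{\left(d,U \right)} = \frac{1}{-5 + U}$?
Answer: $\frac{90}{7} \approx 12.857$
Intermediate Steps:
$10 F{\left(6,-2 \right)} \left(-9\right) = \frac{10}{-5 - 2} \left(-9\right) = \frac{10}{-7} \left(-9\right) = 10 \left(- \frac{1}{7}\right) \left(-9\right) = \left(- \frac{10}{7}\right) \left(-9\right) = \frac{90}{7}$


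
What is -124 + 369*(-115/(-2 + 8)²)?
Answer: -5211/4 ≈ -1302.8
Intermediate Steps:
-124 + 369*(-115/(-2 + 8)²) = -124 + 369*(-115/(6²)) = -124 + 369*(-115/36) = -124 - 4715/4 = -5211/4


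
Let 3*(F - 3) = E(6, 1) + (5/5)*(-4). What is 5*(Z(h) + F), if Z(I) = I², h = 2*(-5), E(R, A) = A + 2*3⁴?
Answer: 780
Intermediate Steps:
E(R, A) = 162 + A (E(R, A) = A + 2*81 = A + 162 = 162 + A)
h = -10
F = 56 (F = 3 + ((162 + 1) + (5/5)*(-4))/3 = 3 + (163 + (5*(⅕))*(-4))/3 = 3 + (163 + 1*(-4))/3 = 3 + (163 - 4)/3 = 3 + (⅓)*159 = 3 + 53 = 56)
5*(Z(h) + F) = 5*((-10)² + 56) = 5*(100 + 56) = 5*156 = 780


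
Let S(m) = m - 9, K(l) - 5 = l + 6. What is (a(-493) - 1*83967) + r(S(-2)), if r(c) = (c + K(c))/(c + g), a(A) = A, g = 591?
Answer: -48986811/580 ≈ -84460.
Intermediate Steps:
K(l) = 11 + l (K(l) = 5 + (l + 6) = 5 + (6 + l) = 11 + l)
S(m) = -9 + m
r(c) = (11 + 2*c)/(591 + c) (r(c) = (c + (11 + c))/(c + 591) = (11 + 2*c)/(591 + c))
(a(-493) - 1*83967) + r(S(-2)) = (-493 - 1*83967) + (11 + 2*(-9 - 2))/(591 + (-9 - 2)) = (-493 - 83967) + (11 + 2*(-11))/(591 - 11) = -84460 + (11 - 22)/580 = -84460 + (1/580)*(-11) = -84460 - 11/580 = -48986811/580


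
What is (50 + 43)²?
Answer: 8649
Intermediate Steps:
(50 + 43)² = 93² = 8649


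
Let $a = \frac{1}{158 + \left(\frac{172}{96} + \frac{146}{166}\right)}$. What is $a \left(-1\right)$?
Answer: $- \frac{1992}{320057} \approx -0.0062239$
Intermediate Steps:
$a = \frac{1992}{320057}$ ($a = \frac{1}{158 + \left(172 \cdot \frac{1}{96} + 146 \cdot \frac{1}{166}\right)} = \frac{1}{158 + \left(\frac{43}{24} + \frac{73}{83}\right)} = \frac{1}{158 + \frac{5321}{1992}} = \frac{1}{\frac{320057}{1992}} = \frac{1992}{320057} \approx 0.0062239$)
$a \left(-1\right) = \frac{1992}{320057} \left(-1\right) = - \frac{1992}{320057}$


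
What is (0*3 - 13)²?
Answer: 169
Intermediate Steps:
(0*3 - 13)² = (0 - 13)² = (-13)² = 169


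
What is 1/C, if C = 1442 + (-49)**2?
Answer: 1/3843 ≈ 0.00026021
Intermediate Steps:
C = 3843 (C = 1442 + 2401 = 3843)
1/C = 1/3843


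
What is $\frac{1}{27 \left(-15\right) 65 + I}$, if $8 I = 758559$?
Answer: $\frac{8}{547959} \approx 1.46 \cdot 10^{-5}$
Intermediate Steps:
$I = \frac{758559}{8}$ ($I = \frac{1}{8} \cdot 758559 = \frac{758559}{8} \approx 94820.0$)
$\frac{1}{27 \left(-15\right) 65 + I} = \frac{1}{27 \left(-15\right) 65 + \frac{758559}{8}} = \frac{1}{\left(-405\right) 65 + \frac{758559}{8}} = \frac{1}{-26325 + \frac{758559}{8}} = \frac{1}{\frac{547959}{8}} = \frac{8}{547959}$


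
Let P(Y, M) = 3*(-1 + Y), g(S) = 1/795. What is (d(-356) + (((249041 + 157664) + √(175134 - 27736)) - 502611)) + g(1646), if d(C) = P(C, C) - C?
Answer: -76813694/795 + √147398 ≈ -96237.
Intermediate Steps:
g(S) = 1/795
P(Y, M) = -3 + 3*Y
d(C) = -3 + 2*C (d(C) = (-3 + 3*C) - C = -3 + 2*C)
(d(-356) + (((249041 + 157664) + √(175134 - 27736)) - 502611)) + g(1646) = ((-3 + 2*(-356)) + (((249041 + 157664) + √(175134 - 27736)) - 502611)) + 1/795 = ((-3 - 712) + ((406705 + √147398) - 502611)) + 1/795 = (-715 + (-95906 + √147398)) + 1/795 = (-96621 + √147398) + 1/795 = -76813694/795 + √147398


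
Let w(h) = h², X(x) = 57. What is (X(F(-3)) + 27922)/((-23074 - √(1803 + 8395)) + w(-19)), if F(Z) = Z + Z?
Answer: -635487027/515870171 + 27979*√10198/515870171 ≈ -1.2264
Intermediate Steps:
F(Z) = 2*Z
(X(F(-3)) + 27922)/((-23074 - √(1803 + 8395)) + w(-19)) = (57 + 27922)/((-23074 - √(1803 + 8395)) + (-19)²) = 27979/((-23074 - √10198) + 361) = 27979/(-22713 - √10198)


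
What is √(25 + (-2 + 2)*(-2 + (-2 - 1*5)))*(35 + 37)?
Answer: 360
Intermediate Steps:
√(25 + (-2 + 2)*(-2 + (-2 - 1*5)))*(35 + 37) = √(25 + 0*(-2 + (-2 - 5)))*72 = √(25 + 0*(-2 - 7))*72 = √(25 + 0*(-9))*72 = √(25 + 0)*72 = √25*72 = 5*72 = 360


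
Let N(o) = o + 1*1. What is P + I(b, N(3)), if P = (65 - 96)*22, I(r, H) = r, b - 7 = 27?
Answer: -648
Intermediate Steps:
b = 34 (b = 7 + 27 = 34)
N(o) = 1 + o (N(o) = o + 1 = 1 + o)
P = -682 (P = -31*22 = -682)
P + I(b, N(3)) = -682 + 34 = -648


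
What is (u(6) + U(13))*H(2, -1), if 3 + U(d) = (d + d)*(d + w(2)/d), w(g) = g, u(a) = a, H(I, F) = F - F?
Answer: 0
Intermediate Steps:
H(I, F) = 0
U(d) = -3 + 2*d*(d + 2/d) (U(d) = -3 + (d + d)*(d + 2/d) = -3 + (2*d)*(d + 2/d) = -3 + 2*d*(d + 2/d))
(u(6) + U(13))*H(2, -1) = (6 + (1 + 2*13²))*0 = (6 + (1 + 2*169))*0 = (6 + (1 + 338))*0 = (6 + 339)*0 = 345*0 = 0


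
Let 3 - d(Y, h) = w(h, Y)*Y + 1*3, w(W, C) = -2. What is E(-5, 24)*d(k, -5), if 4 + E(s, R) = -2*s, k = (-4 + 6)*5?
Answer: 120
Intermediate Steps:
k = 10 (k = 2*5 = 10)
E(s, R) = -4 - 2*s
d(Y, h) = 2*Y (d(Y, h) = 3 - (-2*Y + 1*3) = 3 - (-2*Y + 3) = 3 - (3 - 2*Y) = 3 + (-3 + 2*Y) = 2*Y)
E(-5, 24)*d(k, -5) = (-4 - 2*(-5))*(2*10) = (-4 + 10)*20 = 6*20 = 120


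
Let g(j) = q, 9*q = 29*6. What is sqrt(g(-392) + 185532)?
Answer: sqrt(1669962)/3 ≈ 430.76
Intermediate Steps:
q = 58/3 (q = (29*6)/9 = (1/9)*174 = 58/3 ≈ 19.333)
g(j) = 58/3
sqrt(g(-392) + 185532) = sqrt(58/3 + 185532) = sqrt(556654/3) = sqrt(1669962)/3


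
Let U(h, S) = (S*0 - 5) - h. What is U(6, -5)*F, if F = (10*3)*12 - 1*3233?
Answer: 31603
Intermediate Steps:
F = -2873 (F = 30*12 - 3233 = 360 - 3233 = -2873)
U(h, S) = -5 - h (U(h, S) = (0 - 5) - h = -5 - h)
U(6, -5)*F = (-5 - 1*6)*(-2873) = (-5 - 6)*(-2873) = -11*(-2873) = 31603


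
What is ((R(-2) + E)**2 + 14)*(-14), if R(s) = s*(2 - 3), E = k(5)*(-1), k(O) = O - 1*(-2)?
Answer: -546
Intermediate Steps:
k(O) = 2 + O (k(O) = O + 2 = 2 + O)
E = -7 (E = (2 + 5)*(-1) = 7*(-1) = -7)
R(s) = -s (R(s) = s*(-1) = -s)
((R(-2) + E)**2 + 14)*(-14) = ((-1*(-2) - 7)**2 + 14)*(-14) = ((2 - 7)**2 + 14)*(-14) = ((-5)**2 + 14)*(-14) = (25 + 14)*(-14) = 39*(-14) = -546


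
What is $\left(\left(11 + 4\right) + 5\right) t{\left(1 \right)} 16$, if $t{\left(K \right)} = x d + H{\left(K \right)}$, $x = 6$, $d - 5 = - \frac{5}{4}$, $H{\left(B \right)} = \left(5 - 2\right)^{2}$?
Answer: $10080$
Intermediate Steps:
$H{\left(B \right)} = 9$ ($H{\left(B \right)} = 3^{2} = 9$)
$d = \frac{15}{4}$ ($d = 5 - \frac{5}{4} = \frac{15}{4} \approx 3.75$)
$t{\left(K \right)} = \frac{63}{2}$ ($t{\left(K \right)} = 6 \cdot \frac{15}{4} + 9 = \frac{45}{2} + 9 = \frac{63}{2}$)
$\left(\left(11 + 4\right) + 5\right) t{\left(1 \right)} 16 = \left(\left(11 + 4\right) + 5\right) \frac{63}{2} \cdot 16 = \left(15 + 5\right) \frac{63}{2} \cdot 16 = 20 \cdot \frac{63}{2} \cdot 16 = 630 \cdot 16 = 10080$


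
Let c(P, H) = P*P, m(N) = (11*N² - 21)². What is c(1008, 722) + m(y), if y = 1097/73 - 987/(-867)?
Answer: 1814484736238504280497905/198099240967061281 ≈ 9.1595e+6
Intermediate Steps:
y = 341050/21097 (y = 1097*(1/73) - 987*(-1/867) = 1097/73 + 329/289 = 341050/21097 ≈ 16.166)
m(N) = (-21 + 11*N²)²
c(P, H) = P²
c(1008, 722) + m(y) = 1008² + (-21 + 11*(341050/21097)²)² = 1016064 + (-21 + 11*(116315102500/445083409))² = 1016064 + (-21 + 1279466127500/445083409)² = 1016064 + (1270119375911/445083409)² = 1016064 + 1613203229064548127079921/198099240967061281 = 1814484736238504280497905/198099240967061281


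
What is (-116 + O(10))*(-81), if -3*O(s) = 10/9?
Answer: 9426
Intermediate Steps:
O(s) = -10/27 (O(s) = -10/(3*9) = -1/3*10/9 = -10/27)
(-116 + O(10))*(-81) = (-116 - 10/27)*(-81) = -3142/27*(-81) = 9426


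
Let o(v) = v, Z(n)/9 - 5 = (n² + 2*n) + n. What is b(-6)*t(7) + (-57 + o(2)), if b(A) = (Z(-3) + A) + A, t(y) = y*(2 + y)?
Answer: 2024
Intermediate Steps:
Z(n) = 45 + 9*n² + 27*n (Z(n) = 45 + 9*((n² + 2*n) + n) = 45 + 9*(n² + 3*n) = 45 + (9*n² + 27*n) = 45 + 9*n² + 27*n)
b(A) = 45 + 2*A (b(A) = ((45 + 9*(-3)² + 27*(-3)) + A) + A = ((45 + 9*9 - 81) + A) + A = ((45 + 81 - 81) + A) + A = (45 + A) + A = 45 + 2*A)
b(-6)*t(7) + (-57 + o(2)) = (45 + 2*(-6))*(7*(2 + 7)) + (-57 + 2) = (45 - 12)*(7*9) - 55 = 33*63 - 55 = 2079 - 55 = 2024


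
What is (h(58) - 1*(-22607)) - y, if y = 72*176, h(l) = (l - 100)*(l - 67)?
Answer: 10313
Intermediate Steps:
h(l) = (-100 + l)*(-67 + l)
y = 12672
(h(58) - 1*(-22607)) - y = ((6700 + 58² - 167*58) - 1*(-22607)) - 1*12672 = ((6700 + 3364 - 9686) + 22607) - 12672 = (378 + 22607) - 12672 = 22985 - 12672 = 10313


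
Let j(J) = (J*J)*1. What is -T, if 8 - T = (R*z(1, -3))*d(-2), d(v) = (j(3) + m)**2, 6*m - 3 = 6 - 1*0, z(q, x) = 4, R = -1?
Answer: -449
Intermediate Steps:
m = 3/2 (m = 1/2 + (6 - 1*0)/6 = 1/2 + (6 + 0)/6 = 1/2 + (1/6)*6 = 1/2 + 1 = 3/2 ≈ 1.5000)
j(J) = J**2 (j(J) = J**2*1 = J**2)
d(v) = 441/4 (d(v) = (3**2 + 3/2)**2 = (9 + 3/2)**2 = (21/2)**2 = 441/4)
T = 449 (T = 8 - (-1*4)*441/4 = 8 - (-4)*441/4 = 8 - 1*(-441) = 8 + 441 = 449)
-T = -1*449 = -449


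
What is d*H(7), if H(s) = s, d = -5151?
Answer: -36057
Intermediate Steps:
d*H(7) = -5151*7 = -36057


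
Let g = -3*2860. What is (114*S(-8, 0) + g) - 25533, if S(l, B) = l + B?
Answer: -35025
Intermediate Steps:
S(l, B) = B + l
g = -8580
(114*S(-8, 0) + g) - 25533 = (114*(0 - 8) - 8580) - 25533 = (114*(-8) - 8580) - 25533 = (-912 - 8580) - 25533 = -9492 - 25533 = -35025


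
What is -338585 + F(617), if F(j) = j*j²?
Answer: 234546528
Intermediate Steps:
F(j) = j³
-338585 + F(617) = -338585 + 617³ = -338585 + 234885113 = 234546528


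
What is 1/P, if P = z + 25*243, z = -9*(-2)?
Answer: 1/6093 ≈ 0.00016412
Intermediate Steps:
z = 18
P = 6093 (P = 18 + 25*243 = 18 + 6075 = 6093)
1/P = 1/6093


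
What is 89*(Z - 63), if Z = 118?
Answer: 4895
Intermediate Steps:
89*(Z - 63) = 89*(118 - 63) = 89*55 = 4895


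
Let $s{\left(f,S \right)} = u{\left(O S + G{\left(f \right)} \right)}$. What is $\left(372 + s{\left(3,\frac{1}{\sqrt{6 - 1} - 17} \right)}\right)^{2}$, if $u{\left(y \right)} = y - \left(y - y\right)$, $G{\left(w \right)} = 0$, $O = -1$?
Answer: $\frac{5582546115}{40328} + \frac{105665 \sqrt{5}}{40328} \approx 1.3843 \cdot 10^{5}$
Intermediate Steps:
$u{\left(y \right)} = y$ ($u{\left(y \right)} = y - 0 = y + 0 = y$)
$s{\left(f,S \right)} = - S$ ($s{\left(f,S \right)} = - S + 0 = - S$)
$\left(372 + s{\left(3,\frac{1}{\sqrt{6 - 1} - 17} \right)}\right)^{2} = \left(372 - \frac{1}{\sqrt{6 - 1} - 17}\right)^{2} = \left(372 - \frac{1}{\sqrt{5} - 17}\right)^{2} = \left(372 - \frac{1}{-17 + \sqrt{5}}\right)^{2}$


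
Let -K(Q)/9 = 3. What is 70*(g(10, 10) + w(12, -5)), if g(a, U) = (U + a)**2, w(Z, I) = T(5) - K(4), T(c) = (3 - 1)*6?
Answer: 30730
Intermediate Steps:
T(c) = 12 (T(c) = 2*6 = 12)
K(Q) = -27 (K(Q) = -9*3 = -27)
w(Z, I) = 39 (w(Z, I) = 12 - 1*(-27) = 12 + 27 = 39)
70*(g(10, 10) + w(12, -5)) = 70*((10 + 10)**2 + 39) = 70*(20**2 + 39) = 70*(400 + 39) = 70*439 = 30730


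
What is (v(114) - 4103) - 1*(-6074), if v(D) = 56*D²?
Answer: 729747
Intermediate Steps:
(v(114) - 4103) - 1*(-6074) = (56*114² - 4103) - 1*(-6074) = (56*12996 - 4103) + 6074 = (727776 - 4103) + 6074 = 723673 + 6074 = 729747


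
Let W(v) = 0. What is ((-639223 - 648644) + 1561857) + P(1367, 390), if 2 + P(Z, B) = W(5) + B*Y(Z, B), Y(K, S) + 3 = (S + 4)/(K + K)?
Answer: 373019036/1367 ≈ 2.7287e+5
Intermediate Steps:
Y(K, S) = -3 + (4 + S)/(2*K) (Y(K, S) = -3 + (S + 4)/(K + K) = -3 + (4 + S)/((2*K)) = -3 + (4 + S)*(1/(2*K)) = -3 + (4 + S)/(2*K))
P(Z, B) = -2 + B*(4 + B - 6*Z)/(2*Z) (P(Z, B) = -2 + (0 + B*((4 + B - 6*Z)/(2*Z))) = -2 + (0 + B*(4 + B - 6*Z)/(2*Z)) = -2 + B*(4 + B - 6*Z)/(2*Z))
((-639223 - 648644) + 1561857) + P(1367, 390) = ((-639223 - 648644) + 1561857) + (½)*(-4*1367 + 390*(4 + 390 - 6*1367))/1367 = (-1287867 + 1561857) + (½)*(1/1367)*(-5468 + 390*(4 + 390 - 8202)) = 273990 + (½)*(1/1367)*(-5468 + 390*(-7808)) = 273990 + (½)*(1/1367)*(-5468 - 3045120) = 273990 + (½)*(1/1367)*(-3050588) = 273990 - 1525294/1367 = 373019036/1367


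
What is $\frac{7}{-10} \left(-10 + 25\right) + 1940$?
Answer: $\frac{3859}{2} \approx 1929.5$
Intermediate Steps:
$\frac{7}{-10} \left(-10 + 25\right) + 1940 = 7 \left(- \frac{1}{10}\right) 15 + 1940 = \left(- \frac{7}{10}\right) 15 + 1940 = - \frac{21}{2} + 1940 = \frac{3859}{2}$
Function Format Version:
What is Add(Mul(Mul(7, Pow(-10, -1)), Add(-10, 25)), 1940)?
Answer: Rational(3859, 2) ≈ 1929.5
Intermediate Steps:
Add(Mul(Mul(7, Pow(-10, -1)), Add(-10, 25)), 1940) = Add(Mul(Mul(7, Rational(-1, 10)), 15), 1940) = Add(Mul(Rational(-7, 10), 15), 1940) = Add(Rational(-21, 2), 1940) = Rational(3859, 2)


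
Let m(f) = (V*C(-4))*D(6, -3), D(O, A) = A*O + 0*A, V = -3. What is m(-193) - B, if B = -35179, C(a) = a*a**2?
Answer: 31723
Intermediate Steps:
D(O, A) = A*O (D(O, A) = A*O + 0 = A*O)
C(a) = a**3
m(f) = -3456 (m(f) = (-3*(-4)**3)*(-3*6) = -3*(-64)*(-18) = 192*(-18) = -3456)
m(-193) - B = -3456 - 1*(-35179) = -3456 + 35179 = 31723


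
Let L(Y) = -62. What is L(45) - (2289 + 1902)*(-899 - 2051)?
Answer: 12363388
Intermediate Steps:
L(45) - (2289 + 1902)*(-899 - 2051) = -62 - (2289 + 1902)*(-899 - 2051) = -62 - 4191*(-2950) = -62 - 1*(-12363450) = -62 + 12363450 = 12363388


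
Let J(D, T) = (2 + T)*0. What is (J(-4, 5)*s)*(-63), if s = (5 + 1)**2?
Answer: 0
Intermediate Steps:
s = 36 (s = 6**2 = 36)
J(D, T) = 0
(J(-4, 5)*s)*(-63) = (0*36)*(-63) = 0*(-63) = 0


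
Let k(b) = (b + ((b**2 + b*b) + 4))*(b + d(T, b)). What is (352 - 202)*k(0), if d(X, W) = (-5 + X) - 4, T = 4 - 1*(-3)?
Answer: -1200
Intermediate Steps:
T = 7 (T = 4 + 3 = 7)
d(X, W) = -9 + X
k(b) = (-2 + b)*(4 + b + 2*b**2) (k(b) = (b + ((b**2 + b*b) + 4))*(b + (-9 + 7)) = (b + ((b**2 + b**2) + 4))*(b - 2) = (b + (2*b**2 + 4))*(-2 + b) = (b + (4 + 2*b**2))*(-2 + b) = (4 + b + 2*b**2)*(-2 + b) = (-2 + b)*(4 + b + 2*b**2))
(352 - 202)*k(0) = (352 - 202)*(-8 - 3*0**2 + 2*0 + 2*0**3) = 150*(-8 - 3*0 + 0 + 2*0) = 150*(-8 + 0 + 0 + 0) = 150*(-8) = -1200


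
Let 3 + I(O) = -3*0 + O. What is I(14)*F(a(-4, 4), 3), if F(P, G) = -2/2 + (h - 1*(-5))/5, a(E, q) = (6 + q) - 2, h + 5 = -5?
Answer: -22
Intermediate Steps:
h = -10 (h = -5 - 5 = -10)
a(E, q) = 4 + q
I(O) = -3 + O (I(O) = -3 + (-3*0 + O) = -3 + (0 + O) = -3 + O)
F(P, G) = -2 (F(P, G) = -2/2 + (-10 - 1*(-5))/5 = -2*½ + (-10 + 5)*(⅕) = -1 - 5*⅕ = -1 - 1 = -2)
I(14)*F(a(-4, 4), 3) = (-3 + 14)*(-2) = 11*(-2) = -22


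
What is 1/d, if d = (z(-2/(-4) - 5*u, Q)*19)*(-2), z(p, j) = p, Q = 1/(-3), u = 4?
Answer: 1/741 ≈ 0.0013495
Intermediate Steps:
Q = -⅓ (Q = 1*(-⅓) = -⅓ ≈ -0.33333)
d = 741 (d = ((-2/(-4) - 5*4)*19)*(-2) = ((-2*(-¼) - 20)*19)*(-2) = ((½ - 20)*19)*(-2) = -39/2*19*(-2) = -741/2*(-2) = 741)
1/d = 1/741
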